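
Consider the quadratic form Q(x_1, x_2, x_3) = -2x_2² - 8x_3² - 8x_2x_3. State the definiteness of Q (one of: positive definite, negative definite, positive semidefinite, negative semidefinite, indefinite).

The symmetric matrix is A = [[0, 0, 0], [0, -2, -4], [0, -4, -8]].
Row-reducing A symmetrically gives the diagonal entries 0, -2, 0.
That gives 1 negative, 2 zero pivots.
Hence Q is negative semidefinite.

negative semidefinite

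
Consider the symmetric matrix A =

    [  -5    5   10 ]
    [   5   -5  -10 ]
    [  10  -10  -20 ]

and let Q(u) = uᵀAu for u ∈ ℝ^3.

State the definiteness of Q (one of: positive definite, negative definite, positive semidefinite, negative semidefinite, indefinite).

Congruent diagonalization of A (simultaneous row and column reduction) yields pivots -5, 0, 0.
That gives 1 negative, 2 zero pivots.
Hence Q is negative semidefinite.

negative semidefinite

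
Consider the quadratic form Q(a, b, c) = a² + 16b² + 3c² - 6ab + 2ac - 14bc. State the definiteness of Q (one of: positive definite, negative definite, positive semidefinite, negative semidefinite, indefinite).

Write A = [[1, -3, 1], [-3, 16, -7], [1, -7, 3]].
An LDLᵀ factorisation of A has diagonal entries 1, 7, -2/7.
So there are 2 positive, 1 negative pivots.
Hence Q is indefinite.

indefinite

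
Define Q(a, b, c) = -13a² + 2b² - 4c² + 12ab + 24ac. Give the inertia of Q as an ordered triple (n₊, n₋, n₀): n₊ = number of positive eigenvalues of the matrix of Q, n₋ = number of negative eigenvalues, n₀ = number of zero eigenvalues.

(2, 1, 0)

The associated matrix is A = [[-13, 6, 12], [6, 2, 0], [12, 0, -4]].
An LDLᵀ factorisation of A has diagonal entries -13, 62/13, 20/31.
That gives 2 positive, 1 negative pivots.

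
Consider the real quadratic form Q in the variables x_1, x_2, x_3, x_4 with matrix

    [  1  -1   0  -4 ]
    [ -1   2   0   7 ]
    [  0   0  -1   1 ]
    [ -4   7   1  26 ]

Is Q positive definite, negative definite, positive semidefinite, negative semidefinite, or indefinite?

indefinite

Symmetric row and column elimination reduces A to a congruent diagonal form with pivots 1, 1, -1, 2.
That gives 3 positive, 1 negative pivots.
Hence Q is indefinite.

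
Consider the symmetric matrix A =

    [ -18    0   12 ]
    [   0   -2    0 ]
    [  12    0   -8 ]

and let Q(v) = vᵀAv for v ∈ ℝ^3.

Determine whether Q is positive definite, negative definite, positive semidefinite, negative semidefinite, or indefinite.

Applying the same elementary operations to the rows and columns of A produces a congruent diagonal matrix with entries -18, -2, 0.
So there are 2 negative, 1 zero pivots.
Hence Q is negative semidefinite.

negative semidefinite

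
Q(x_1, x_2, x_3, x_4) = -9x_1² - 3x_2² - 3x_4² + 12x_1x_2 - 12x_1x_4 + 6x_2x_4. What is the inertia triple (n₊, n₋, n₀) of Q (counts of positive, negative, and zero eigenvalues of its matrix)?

(1, 1, 2)

Write A = [[-9, 6, 0, -6], [6, -3, 0, 3], [0, 0, 0, 0], [-6, 3, 0, -3]].
Congruent diagonalization of A (simultaneous row and column reduction) yields pivots -9, 1, 0, 0.
That gives 1 positive, 1 negative, 2 zero pivots.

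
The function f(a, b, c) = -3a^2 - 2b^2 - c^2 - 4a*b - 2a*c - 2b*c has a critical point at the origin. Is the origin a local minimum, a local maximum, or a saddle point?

The Hessian at the origin is H = [[-6, -4, -2], [-4, -4, -2], [-2, -2, -2]].
Row-reducing H symmetrically gives the diagonal entries -6, -4/3, -1.
So there are 3 negative pivots.
H is negative definite, so the origin is a strict local maximum.

local maximum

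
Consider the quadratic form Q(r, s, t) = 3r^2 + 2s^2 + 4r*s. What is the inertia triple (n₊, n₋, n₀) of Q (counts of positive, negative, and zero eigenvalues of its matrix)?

(2, 0, 1)

Write A = [[3, 2, 0], [2, 2, 0], [0, 0, 0]].
Applying the same elementary operations to the rows and columns of A produces a congruent diagonal matrix with entries 3, 2/3, 0.
That gives 2 positive, 1 zero pivots.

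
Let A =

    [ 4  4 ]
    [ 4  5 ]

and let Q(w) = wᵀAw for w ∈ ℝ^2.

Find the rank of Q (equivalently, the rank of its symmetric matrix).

2

An LDLᵀ factorisation of A has diagonal entries 4, 1.
Counting signs: 2 positive.
The rank is the number of nonzero pivots: 2.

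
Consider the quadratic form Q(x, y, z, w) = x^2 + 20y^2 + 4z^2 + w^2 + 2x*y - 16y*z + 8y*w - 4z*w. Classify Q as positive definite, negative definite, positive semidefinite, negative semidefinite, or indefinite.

positive semidefinite

The symmetric matrix is A = [[1, 1, 0, 0], [1, 20, -8, 4], [0, -8, 4, -2], [0, 4, -2, 1]].
Congruent diagonalization of A (simultaneous row and column reduction) yields pivots 1, 19, 12/19, 0.
So there are 3 positive, 1 zero pivots.
Hence Q is positive semidefinite.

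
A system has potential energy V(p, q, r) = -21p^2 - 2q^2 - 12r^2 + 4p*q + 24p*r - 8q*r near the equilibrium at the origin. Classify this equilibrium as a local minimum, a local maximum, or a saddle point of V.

local maximum

The Hessian at the origin is H = [[-42, 4, 24], [4, -4, -8], [24, -8, -24]].
An LDLᵀ factorisation of H has diagonal entries -42, -76/21, -24/19.
That gives 3 negative pivots.
H is negative definite, so the origin is a strict local maximum.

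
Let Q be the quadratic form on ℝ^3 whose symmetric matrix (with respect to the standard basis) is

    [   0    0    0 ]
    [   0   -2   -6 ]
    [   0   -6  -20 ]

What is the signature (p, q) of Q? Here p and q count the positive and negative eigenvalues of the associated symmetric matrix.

Applying the same elementary operations to the rows and columns of A produces a congruent diagonal matrix with entries 0, -2, -2.
That gives 2 negative, 1 zero pivots.

(0, 2)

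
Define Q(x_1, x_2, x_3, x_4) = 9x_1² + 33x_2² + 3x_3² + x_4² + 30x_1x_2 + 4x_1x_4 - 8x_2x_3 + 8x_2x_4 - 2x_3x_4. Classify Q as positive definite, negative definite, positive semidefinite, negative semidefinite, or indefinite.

The symmetric matrix is A = [[9, 15, 0, 2], [15, 33, -4, 4], [0, -4, 3, -1], [2, 4, -1, 1]].
Applying the same elementary operations to the rows and columns of A produces a congruent diagonal matrix with entries 9, 8, 1, 1/18.
Counting signs: 4 positive.
Hence Q is positive definite.

positive definite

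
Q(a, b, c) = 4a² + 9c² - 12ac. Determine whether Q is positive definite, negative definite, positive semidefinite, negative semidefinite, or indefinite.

positive semidefinite

The associated matrix is A = [[4, 0, -6], [0, 0, 0], [-6, 0, 9]].
Applying the same elementary operations to the rows and columns of A produces a congruent diagonal matrix with entries 4, 0, 0.
So there are 1 positive, 2 zero pivots.
Hence Q is positive semidefinite.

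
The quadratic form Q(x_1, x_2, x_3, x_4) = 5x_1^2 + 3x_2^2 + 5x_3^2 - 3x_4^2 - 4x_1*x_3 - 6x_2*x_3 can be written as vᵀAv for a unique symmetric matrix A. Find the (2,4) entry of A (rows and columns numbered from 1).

0

The coefficient of x_2·x_4 in Q is 0. For a symmetric A this equals A[2,4] + A[4,2] = 2·A[2,4].
So A[2,4] = 0/2 = 0.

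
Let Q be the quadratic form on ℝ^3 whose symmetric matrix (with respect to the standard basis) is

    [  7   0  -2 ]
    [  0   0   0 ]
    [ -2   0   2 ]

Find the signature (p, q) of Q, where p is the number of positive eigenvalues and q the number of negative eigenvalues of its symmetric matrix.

(2, 0)

Symmetric row and column elimination reduces A to a congruent diagonal form with pivots 7, 0, 10/7.
That gives 2 positive, 1 zero pivots.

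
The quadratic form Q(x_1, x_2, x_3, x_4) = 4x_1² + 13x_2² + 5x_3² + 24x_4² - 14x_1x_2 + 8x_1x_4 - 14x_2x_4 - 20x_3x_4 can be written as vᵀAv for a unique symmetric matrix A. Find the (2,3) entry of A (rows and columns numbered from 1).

The coefficient of x_2·x_3 in Q is 0. For a symmetric A this equals A[2,3] + A[3,2] = 2·A[2,3].
So A[2,3] = 0/2 = 0.

0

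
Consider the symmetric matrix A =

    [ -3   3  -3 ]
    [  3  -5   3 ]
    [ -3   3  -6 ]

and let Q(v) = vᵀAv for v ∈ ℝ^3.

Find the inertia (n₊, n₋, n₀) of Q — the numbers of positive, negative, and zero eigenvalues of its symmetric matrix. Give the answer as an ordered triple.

Congruent diagonalization of A (simultaneous row and column reduction) yields pivots -3, -2, -3.
Counting signs: 3 negative.

(0, 3, 0)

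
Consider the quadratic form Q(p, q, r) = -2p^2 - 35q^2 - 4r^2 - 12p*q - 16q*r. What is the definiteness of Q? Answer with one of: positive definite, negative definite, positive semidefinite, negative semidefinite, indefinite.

negative definite

The associated matrix is A = [[-2, -6, 0], [-6, -35, -8], [0, -8, -4]].
Symmetric row and column elimination reduces A to a congruent diagonal form with pivots -2, -17, -4/17.
So there are 3 negative pivots.
Hence Q is negative definite.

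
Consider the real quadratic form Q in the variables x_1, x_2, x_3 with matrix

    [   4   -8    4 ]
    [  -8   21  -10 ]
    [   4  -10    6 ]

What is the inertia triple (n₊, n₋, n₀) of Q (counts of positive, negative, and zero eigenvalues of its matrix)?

(3, 0, 0)

Row-reducing A symmetrically gives the diagonal entries 4, 5, 6/5.
Counting signs: 3 positive.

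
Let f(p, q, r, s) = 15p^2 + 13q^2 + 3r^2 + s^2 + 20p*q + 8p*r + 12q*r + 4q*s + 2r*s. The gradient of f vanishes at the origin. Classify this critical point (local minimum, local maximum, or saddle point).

local minimum

The Hessian at the origin is H = [[30, 20, 8, 0], [20, 26, 12, 4], [8, 12, 6, 2], [0, 4, 2, 2]].
Row-reducing H symmetrically gives the diagonal entries 30, 38/3, 34/95, 12/17.
Counting signs: 4 positive.
H is positive definite, so the origin is a strict local minimum.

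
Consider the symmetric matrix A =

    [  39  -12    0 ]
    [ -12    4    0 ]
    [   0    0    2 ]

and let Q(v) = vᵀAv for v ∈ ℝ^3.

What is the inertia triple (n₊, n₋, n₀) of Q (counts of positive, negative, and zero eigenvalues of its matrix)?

Congruent diagonalization of A (simultaneous row and column reduction) yields pivots 39, 4/13, 2.
That gives 3 positive pivots.

(3, 0, 0)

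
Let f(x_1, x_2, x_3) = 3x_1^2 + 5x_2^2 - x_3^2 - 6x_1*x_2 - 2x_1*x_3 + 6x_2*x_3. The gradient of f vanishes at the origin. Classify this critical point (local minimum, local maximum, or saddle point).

The Hessian at the origin is H = [[6, -6, -2], [-6, 10, 6], [-2, 6, -2]].
Symmetric row and column elimination reduces H to a congruent diagonal form with pivots 6, 4, -20/3.
That gives 2 positive, 1 negative pivots.
H is indefinite, so the origin is a saddle point.

saddle point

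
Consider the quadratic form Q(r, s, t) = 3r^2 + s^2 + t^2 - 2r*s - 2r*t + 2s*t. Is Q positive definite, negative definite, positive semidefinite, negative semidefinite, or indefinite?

Write A = [[3, -1, -1], [-1, 1, 1], [-1, 1, 1]].
Congruent diagonalization of A (simultaneous row and column reduction) yields pivots 3, 2/3, 0.
Counting signs: 2 positive, 1 zero.
Hence Q is positive semidefinite.

positive semidefinite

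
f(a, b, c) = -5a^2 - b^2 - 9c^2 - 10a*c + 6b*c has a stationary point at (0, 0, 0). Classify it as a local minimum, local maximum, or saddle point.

saddle point

The Hessian at the origin is H = [[-10, 0, -10], [0, -2, 6], [-10, 6, -18]].
Applying the same elementary operations to the rows and columns of H produces a congruent diagonal matrix with entries -10, -2, 10.
So there are 1 positive, 2 negative pivots.
H is indefinite, so the origin is a saddle point.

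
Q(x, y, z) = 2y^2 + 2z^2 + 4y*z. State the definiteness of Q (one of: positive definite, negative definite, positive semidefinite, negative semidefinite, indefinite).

positive semidefinite

Write A = [[0, 0, 0], [0, 2, 2], [0, 2, 2]].
Applying the same elementary operations to the rows and columns of A produces a congruent diagonal matrix with entries 0, 2, 0.
So there are 1 positive, 2 zero pivots.
Hence Q is positive semidefinite.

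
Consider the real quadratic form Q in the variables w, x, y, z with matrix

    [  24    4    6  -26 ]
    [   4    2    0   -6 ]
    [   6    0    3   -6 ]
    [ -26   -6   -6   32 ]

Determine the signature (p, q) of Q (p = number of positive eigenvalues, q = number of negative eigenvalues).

An LDLᵀ factorisation of A has diagonal entries 24, 4/3, 3/4, 1.
Counting signs: 4 positive.

(4, 0)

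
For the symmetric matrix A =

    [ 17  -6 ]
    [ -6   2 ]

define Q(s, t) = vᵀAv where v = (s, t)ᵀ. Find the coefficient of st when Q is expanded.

-12

The coefficient of st is A[1,2] + A[2,1] = 2·(-6) = -12.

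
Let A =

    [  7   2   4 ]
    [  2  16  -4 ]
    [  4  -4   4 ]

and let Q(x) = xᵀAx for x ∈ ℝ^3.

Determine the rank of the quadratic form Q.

Row-reducing A symmetrically gives the diagonal entries 7, 108/7, 0.
Counting signs: 2 positive, 1 zero.
The rank is the number of nonzero pivots: 2.

2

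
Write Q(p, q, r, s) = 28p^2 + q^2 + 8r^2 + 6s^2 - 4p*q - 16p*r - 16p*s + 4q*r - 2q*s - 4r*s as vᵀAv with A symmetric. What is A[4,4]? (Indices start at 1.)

The coefficient of s^2 in Q is 6, and that is exactly A[4,4].

6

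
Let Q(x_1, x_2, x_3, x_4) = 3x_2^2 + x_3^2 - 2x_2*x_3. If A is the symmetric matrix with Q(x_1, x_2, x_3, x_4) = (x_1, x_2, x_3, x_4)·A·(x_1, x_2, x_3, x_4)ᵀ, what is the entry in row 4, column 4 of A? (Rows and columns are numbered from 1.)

0

The coefficient of x_4^2 in Q is 0, and that is exactly A[4,4].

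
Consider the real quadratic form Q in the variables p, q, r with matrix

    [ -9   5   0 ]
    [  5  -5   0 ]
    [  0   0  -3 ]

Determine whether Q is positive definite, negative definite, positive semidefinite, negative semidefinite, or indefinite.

Symmetric row and column elimination reduces A to a congruent diagonal form with pivots -9, -20/9, -3.
Counting signs: 3 negative.
Hence Q is negative definite.

negative definite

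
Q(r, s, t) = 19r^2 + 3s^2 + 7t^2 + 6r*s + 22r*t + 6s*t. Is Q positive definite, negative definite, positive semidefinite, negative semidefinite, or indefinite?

The symmetric matrix is A = [[19, 3, 11], [3, 3, 3], [11, 3, 7]].
Row-reducing A symmetrically gives the diagonal entries 19, 48/19, 0.
So there are 2 positive, 1 zero pivots.
Hence Q is positive semidefinite.

positive semidefinite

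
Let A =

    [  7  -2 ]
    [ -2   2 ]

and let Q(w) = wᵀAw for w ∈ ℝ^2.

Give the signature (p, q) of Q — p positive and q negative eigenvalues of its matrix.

(2, 0)

An LDLᵀ factorisation of A has diagonal entries 7, 10/7.
So there are 2 positive pivots.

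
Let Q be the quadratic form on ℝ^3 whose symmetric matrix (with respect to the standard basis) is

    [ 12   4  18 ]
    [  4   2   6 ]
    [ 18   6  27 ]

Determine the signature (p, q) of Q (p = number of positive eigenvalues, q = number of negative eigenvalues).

(2, 0)

Applying the same elementary operations to the rows and columns of A produces a congruent diagonal matrix with entries 12, 2/3, 0.
Counting signs: 2 positive, 1 zero.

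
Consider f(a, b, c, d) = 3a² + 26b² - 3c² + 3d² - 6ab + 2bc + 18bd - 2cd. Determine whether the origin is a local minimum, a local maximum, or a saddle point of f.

The Hessian at the origin is H = [[6, -6, 0, 0], [-6, 52, 2, 18], [0, 2, -6, -2], [0, 18, -2, 6]].
Row-reducing H symmetrically gives the diagonal entries 6, 46, -140/23, 8/35.
Counting signs: 3 positive, 1 negative.
H is indefinite, so the origin is a saddle point.

saddle point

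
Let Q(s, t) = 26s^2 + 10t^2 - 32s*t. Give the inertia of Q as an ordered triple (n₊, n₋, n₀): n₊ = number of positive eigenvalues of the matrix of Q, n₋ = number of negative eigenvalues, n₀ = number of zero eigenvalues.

The associated matrix is A = [[26, -16], [-16, 10]].
Applying the same elementary operations to the rows and columns of A produces a congruent diagonal matrix with entries 26, 2/13.
So there are 2 positive pivots.

(2, 0, 0)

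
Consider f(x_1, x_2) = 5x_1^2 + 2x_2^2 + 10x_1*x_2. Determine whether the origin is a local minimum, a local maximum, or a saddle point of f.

The Hessian at the origin is H = [[10, 10], [10, 4]].
det H = 10·4 − (10)² = -60 < 0, so H is indefinite.
Therefore the origin is a saddle point.

saddle point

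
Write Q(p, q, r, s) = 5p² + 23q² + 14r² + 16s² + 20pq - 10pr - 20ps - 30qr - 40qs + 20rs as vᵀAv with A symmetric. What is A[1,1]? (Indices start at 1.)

5

The coefficient of p² in Q is 5, and that is exactly A[1,1].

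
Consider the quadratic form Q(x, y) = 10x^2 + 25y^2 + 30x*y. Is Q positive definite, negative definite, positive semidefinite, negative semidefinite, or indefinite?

positive definite

The symmetric matrix of Q is A = [[10, 15], [15, 25]].
Leading principal minors: Δ_1 = 10, Δ_2 = 25.
All leading principal minors are positive, so by Sylvester's criterion Q is positive definite.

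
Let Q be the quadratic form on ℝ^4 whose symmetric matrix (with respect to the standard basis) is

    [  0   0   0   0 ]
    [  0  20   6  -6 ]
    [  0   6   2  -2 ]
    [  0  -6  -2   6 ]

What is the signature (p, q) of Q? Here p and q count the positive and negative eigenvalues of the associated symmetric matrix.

Symmetric row and column elimination reduces A to a congruent diagonal form with pivots 0, 20, 1/5, 4.
That gives 3 positive, 1 zero pivots.

(3, 0)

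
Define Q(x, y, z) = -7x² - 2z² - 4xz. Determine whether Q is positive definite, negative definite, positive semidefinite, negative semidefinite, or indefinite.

The symmetric matrix is A = [[-7, 0, -2], [0, 0, 0], [-2, 0, -2]].
Row-reducing A symmetrically gives the diagonal entries -7, 0, -10/7.
That gives 2 negative, 1 zero pivots.
Hence Q is negative semidefinite.

negative semidefinite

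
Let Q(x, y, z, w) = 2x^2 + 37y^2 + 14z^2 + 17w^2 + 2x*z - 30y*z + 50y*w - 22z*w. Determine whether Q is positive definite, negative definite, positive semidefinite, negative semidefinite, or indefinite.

positive definite

The symmetric matrix of Q is A = [[2, 0, 1, 0], [0, 37, -15, 25], [1, -15, 14, -11], [0, 25, -11, 17]].
Leading principal minors: Δ_1 = 2, Δ_2 = 74, Δ_3 = 549, Δ_4 = 4.
All leading principal minors are positive, so by Sylvester's criterion Q is positive definite.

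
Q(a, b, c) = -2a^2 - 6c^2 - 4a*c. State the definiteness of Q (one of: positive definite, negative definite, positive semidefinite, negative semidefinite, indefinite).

negative semidefinite

The associated matrix is A = [[-2, 0, -2], [0, 0, 0], [-2, 0, -6]].
Applying the same elementary operations to the rows and columns of A produces a congruent diagonal matrix with entries -2, 0, -4.
Counting signs: 2 negative, 1 zero.
Hence Q is negative semidefinite.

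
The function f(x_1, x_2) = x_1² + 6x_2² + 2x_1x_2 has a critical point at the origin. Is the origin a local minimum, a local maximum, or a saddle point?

local minimum

The Hessian at the origin is H = [[2, 2], [2, 12]].
det H = 2·12 − (2)² = 20 > 0 and H[1,1] = 2 > 0, so H is positive definite.
Therefore the origin is a local minimum.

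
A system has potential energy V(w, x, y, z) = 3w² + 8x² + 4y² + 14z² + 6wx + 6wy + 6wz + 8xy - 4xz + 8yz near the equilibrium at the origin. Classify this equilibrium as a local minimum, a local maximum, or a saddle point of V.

local minimum

The Hessian at the origin is H = [[6, 6, 6, 6], [6, 16, 8, -4], [6, 8, 8, 8], [6, -4, 8, 28]].
Applying the same elementary operations to the rows and columns of H produces a congruent diagonal matrix with entries 6, 10, 8/5, 2.
That gives 4 positive pivots.
H is positive definite, so the origin is a strict local minimum.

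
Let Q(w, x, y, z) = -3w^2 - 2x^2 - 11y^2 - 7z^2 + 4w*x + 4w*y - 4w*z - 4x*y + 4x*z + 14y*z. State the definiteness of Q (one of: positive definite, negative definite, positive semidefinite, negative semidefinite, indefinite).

negative definite

The symmetric matrix of Q is A = [[-3, 2, 2, -2], [2, -2, -2, 2], [2, -2, -11, 7], [-2, 2, 7, -7]].
Leading principal minors: Δ_1 = -3, Δ_2 = 2, Δ_3 = -18, Δ_4 = 40.
The signs alternate starting with Δ_1 < 0, so by Sylvester's criterion Q is negative definite.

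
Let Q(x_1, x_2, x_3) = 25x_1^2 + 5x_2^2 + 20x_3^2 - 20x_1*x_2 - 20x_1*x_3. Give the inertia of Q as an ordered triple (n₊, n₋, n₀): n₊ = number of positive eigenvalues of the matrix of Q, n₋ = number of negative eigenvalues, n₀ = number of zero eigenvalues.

(2, 0, 1)

Write A = [[25, -10, -10], [-10, 5, 0], [-10, 0, 20]].
Applying the same elementary operations to the rows and columns of A produces a congruent diagonal matrix with entries 25, 1, 0.
That gives 2 positive, 1 zero pivots.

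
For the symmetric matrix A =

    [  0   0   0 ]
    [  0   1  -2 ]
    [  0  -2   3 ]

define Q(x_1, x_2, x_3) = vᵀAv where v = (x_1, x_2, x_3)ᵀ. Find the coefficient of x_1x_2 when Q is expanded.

The coefficient of x_1x_2 is A[1,2] + A[2,1] = 2·0 = 0.

0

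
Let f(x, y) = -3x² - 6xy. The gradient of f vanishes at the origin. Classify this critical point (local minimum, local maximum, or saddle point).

The Hessian at the origin is H = [[-6, -6], [-6, 0]].
det H = -6·0 − (-6)² = -36 < 0, so H is indefinite.
Therefore the origin is a saddle point.

saddle point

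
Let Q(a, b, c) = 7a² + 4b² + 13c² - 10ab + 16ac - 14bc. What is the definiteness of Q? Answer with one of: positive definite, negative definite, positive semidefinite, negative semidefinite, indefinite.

Write A = [[7, -5, 8], [-5, 4, -7], [8, -7, 13]].
Row-reducing A symmetrically gives the diagonal entries 7, 3/7, 0.
So there are 2 positive, 1 zero pivots.
Hence Q is positive semidefinite.

positive semidefinite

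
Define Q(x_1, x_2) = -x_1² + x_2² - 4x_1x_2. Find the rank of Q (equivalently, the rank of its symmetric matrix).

The associated matrix is A = [[-1, -2], [-2, 1]].
An LDLᵀ factorisation of A has diagonal entries -1, 5.
So there are 1 positive, 1 negative pivots.
The rank is the number of nonzero pivots: 2.

2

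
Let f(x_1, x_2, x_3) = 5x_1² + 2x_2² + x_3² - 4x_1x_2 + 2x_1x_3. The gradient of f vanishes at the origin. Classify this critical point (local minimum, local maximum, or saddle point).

local minimum

The Hessian at the origin is H = [[10, -4, 2], [-4, 4, 0], [2, 0, 2]].
An LDLᵀ factorisation of H has diagonal entries 10, 12/5, 4/3.
So there are 3 positive pivots.
H is positive definite, so the origin is a strict local minimum.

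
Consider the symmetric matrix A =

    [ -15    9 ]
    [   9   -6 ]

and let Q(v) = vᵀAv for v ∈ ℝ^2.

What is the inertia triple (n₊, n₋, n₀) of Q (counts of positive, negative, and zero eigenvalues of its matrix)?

An LDLᵀ factorisation of A has diagonal entries -15, -3/5.
That gives 2 negative pivots.

(0, 2, 0)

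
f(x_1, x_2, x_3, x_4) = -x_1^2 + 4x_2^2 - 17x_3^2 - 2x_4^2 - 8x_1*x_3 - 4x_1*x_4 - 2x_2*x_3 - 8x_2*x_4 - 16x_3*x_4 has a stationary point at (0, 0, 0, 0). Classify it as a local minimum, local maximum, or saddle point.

saddle point

The Hessian at the origin is H = [[-2, 0, -8, -4], [0, 8, -2, -8], [-8, -2, -34, -16], [-4, -8, -16, -4]].
Congruent diagonalization of H (simultaneous row and column reduction) yields pivots -2, 8, -5/2, -12/5.
Counting signs: 1 positive, 3 negative.
H is indefinite, so the origin is a saddle point.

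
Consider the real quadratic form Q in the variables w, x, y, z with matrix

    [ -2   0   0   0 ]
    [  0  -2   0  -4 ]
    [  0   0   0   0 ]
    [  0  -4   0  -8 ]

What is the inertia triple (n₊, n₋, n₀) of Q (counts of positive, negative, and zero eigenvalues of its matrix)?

(0, 2, 2)

Symmetric row and column elimination reduces A to a congruent diagonal form with pivots -2, -2, 0, 0.
Counting signs: 2 negative, 2 zero.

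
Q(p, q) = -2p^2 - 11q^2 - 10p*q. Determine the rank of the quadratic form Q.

2

The associated matrix is A = [[-2, -5], [-5, -11]].
Symmetric row and column elimination reduces A to a congruent diagonal form with pivots -2, 3/2.
Counting signs: 1 positive, 1 negative.
The rank is the number of nonzero pivots: 2.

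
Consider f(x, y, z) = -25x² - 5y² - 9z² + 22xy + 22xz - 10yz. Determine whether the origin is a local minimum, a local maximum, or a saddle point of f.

local maximum

The Hessian at the origin is H = [[-50, 22, 22], [22, -10, -10], [22, -10, -18]].
Row-reducing H symmetrically gives the diagonal entries -50, -8/25, -8.
Counting signs: 3 negative.
H is negative definite, so the origin is a strict local maximum.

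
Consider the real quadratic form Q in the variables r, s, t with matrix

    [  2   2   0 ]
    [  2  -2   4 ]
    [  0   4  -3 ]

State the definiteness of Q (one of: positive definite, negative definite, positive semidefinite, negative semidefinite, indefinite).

Symmetric row and column elimination reduces A to a congruent diagonal form with pivots 2, -4, 1.
Counting signs: 2 positive, 1 negative.
Hence Q is indefinite.

indefinite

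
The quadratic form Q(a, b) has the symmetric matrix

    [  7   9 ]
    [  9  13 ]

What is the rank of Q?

Row-reducing A symmetrically gives the diagonal entries 7, 10/7.
That gives 2 positive pivots.
The rank is the number of nonzero pivots: 2.

2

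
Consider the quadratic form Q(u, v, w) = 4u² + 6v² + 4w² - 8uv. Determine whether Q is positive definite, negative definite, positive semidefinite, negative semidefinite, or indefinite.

The symmetric matrix of Q is A = [[4, -4, 0], [-4, 6, 0], [0, 0, 4]].
Leading principal minors: Δ_1 = 4, Δ_2 = 8, Δ_3 = 32.
All leading principal minors are positive, so by Sylvester's criterion Q is positive definite.

positive definite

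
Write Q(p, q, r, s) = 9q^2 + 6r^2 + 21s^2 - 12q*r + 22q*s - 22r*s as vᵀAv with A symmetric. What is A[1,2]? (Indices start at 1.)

0

The coefficient of p·q in Q is 0. For a symmetric A this equals A[1,2] + A[2,1] = 2·A[1,2].
So A[1,2] = 0/2 = 0.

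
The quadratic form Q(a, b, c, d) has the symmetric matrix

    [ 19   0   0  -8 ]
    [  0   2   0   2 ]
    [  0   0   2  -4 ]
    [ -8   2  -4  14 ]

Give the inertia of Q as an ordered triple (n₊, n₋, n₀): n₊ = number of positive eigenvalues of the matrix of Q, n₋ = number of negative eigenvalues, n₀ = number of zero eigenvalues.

(4, 0, 0)

Applying the same elementary operations to the rows and columns of A produces a congruent diagonal matrix with entries 19, 2, 2, 12/19.
That gives 4 positive pivots.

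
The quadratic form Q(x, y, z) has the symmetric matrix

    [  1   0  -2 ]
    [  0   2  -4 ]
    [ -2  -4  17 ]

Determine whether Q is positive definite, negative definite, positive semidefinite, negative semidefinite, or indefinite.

positive definite

Applying the same elementary operations to the rows and columns of A produces a congruent diagonal matrix with entries 1, 2, 5.
So there are 3 positive pivots.
Hence Q is positive definite.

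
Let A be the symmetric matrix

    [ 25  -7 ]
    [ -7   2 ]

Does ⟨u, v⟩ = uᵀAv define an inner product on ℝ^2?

yes

Leading principal minors: Δ_1 = 25, Δ_2 = 1.
All leading principal minors are positive, so by Sylvester's criterion Q is positive definite.
⟨·,·⟩ is an inner product exactly when A is positive definite.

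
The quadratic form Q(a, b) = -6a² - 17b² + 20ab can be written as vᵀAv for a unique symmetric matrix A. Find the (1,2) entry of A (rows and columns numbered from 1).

The coefficient of a·b in Q is 20. For a symmetric A this equals A[1,2] + A[2,1] = 2·A[1,2].
So A[1,2] = 20/2 = 10.

10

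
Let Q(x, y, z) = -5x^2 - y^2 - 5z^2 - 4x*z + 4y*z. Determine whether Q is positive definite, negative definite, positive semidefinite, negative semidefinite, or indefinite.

The symmetric matrix of Q is A = [[-5, 0, -2], [0, -1, 2], [-2, 2, -5]].
Leading principal minors: Δ_1 = -5, Δ_2 = 5, Δ_3 = -1.
The signs alternate starting with Δ_1 < 0, so by Sylvester's criterion Q is negative definite.

negative definite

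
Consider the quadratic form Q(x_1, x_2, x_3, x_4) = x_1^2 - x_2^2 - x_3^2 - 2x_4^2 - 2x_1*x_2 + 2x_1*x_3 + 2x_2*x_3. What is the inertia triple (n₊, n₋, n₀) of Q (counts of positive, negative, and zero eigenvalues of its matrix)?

(1, 2, 1)

Write A = [[1, -1, 1, 0], [-1, -1, 1, 0], [1, 1, -1, 0], [0, 0, 0, -2]].
Symmetric row and column elimination reduces A to a congruent diagonal form with pivots 1, -2, 0, -2.
So there are 1 positive, 2 negative, 1 zero pivots.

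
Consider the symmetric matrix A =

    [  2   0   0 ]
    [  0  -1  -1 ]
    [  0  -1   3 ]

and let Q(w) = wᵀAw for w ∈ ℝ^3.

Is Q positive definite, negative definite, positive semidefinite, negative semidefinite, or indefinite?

indefinite

Applying the same elementary operations to the rows and columns of A produces a congruent diagonal matrix with entries 2, -1, 4.
That gives 2 positive, 1 negative pivots.
Hence Q is indefinite.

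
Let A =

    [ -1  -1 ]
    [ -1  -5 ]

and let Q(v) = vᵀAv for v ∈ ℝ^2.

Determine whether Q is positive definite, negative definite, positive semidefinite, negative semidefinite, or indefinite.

negative definite

Leading principal minors: Δ_1 = -1, Δ_2 = 4.
The signs alternate starting with Δ_1 < 0, so by Sylvester's criterion Q is negative definite.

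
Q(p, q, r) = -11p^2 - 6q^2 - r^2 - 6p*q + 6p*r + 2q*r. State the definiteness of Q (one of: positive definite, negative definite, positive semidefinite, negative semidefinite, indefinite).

negative definite

The symmetric matrix of Q is A = [[-11, -3, 3], [-3, -6, 1], [3, 1, -1]].
Leading principal minors: Δ_1 = -11, Δ_2 = 57, Δ_3 = -10.
The signs alternate starting with Δ_1 < 0, so by Sylvester's criterion Q is negative definite.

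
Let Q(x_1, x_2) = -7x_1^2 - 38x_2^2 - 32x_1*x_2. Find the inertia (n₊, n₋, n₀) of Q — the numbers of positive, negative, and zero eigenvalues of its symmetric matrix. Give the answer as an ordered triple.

Write A = [[-7, -16], [-16, -38]].
Symmetric row and column elimination reduces A to a congruent diagonal form with pivots -7, -10/7.
So there are 2 negative pivots.

(0, 2, 0)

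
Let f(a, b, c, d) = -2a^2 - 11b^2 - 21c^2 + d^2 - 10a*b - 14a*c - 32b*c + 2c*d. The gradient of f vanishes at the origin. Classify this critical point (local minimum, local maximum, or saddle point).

saddle point

The Hessian at the origin is H = [[-4, -10, -14, 0], [-10, -22, -32, 0], [-14, -32, -42, 2], [0, 0, 2, 2]].
Row-reducing H symmetrically gives the diagonal entries -4, 3, 4, 1.
So there are 3 positive, 1 negative pivots.
H is indefinite, so the origin is a saddle point.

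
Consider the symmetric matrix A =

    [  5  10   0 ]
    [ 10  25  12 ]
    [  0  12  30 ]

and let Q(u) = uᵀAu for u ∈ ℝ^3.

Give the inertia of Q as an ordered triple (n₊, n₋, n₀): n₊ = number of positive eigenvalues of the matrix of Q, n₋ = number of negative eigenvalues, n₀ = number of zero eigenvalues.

Symmetric row and column elimination reduces A to a congruent diagonal form with pivots 5, 5, 6/5.
So there are 3 positive pivots.

(3, 0, 0)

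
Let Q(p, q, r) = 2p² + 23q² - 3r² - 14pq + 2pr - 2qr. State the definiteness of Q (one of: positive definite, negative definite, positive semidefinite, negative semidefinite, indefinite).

The symmetric matrix is A = [[2, -7, 1], [-7, 23, -1], [1, -1, -3]].
An LDLᵀ factorisation of A has diagonal entries 2, -3/2, 2/3.
Counting signs: 2 positive, 1 negative.
Hence Q is indefinite.

indefinite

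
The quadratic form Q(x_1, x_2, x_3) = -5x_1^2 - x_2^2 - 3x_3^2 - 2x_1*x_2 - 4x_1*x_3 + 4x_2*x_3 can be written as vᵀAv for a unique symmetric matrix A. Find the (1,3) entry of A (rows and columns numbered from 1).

The coefficient of x_1·x_3 in Q is -4. For a symmetric A this equals A[1,3] + A[3,1] = 2·A[1,3].
So A[1,3] = -4/2 = -2.

-2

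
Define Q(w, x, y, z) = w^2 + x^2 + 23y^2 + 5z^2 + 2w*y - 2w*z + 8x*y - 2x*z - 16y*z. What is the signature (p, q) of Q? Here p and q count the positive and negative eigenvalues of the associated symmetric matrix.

The symmetric matrix is A = [[1, 0, 1, -1], [0, 1, 4, -1], [1, 4, 23, -8], [-1, -1, -8, 5]].
Symmetric row and column elimination reduces A to a congruent diagonal form with pivots 1, 1, 6, 3/2.
So there are 4 positive pivots.

(4, 0)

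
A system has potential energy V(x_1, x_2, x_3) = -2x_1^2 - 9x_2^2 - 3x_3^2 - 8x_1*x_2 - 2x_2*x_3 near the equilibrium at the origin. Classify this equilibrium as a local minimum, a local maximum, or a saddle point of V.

local maximum

The Hessian at the origin is H = [[-4, -8, 0], [-8, -18, -2], [0, -2, -6]].
Applying the same elementary operations to the rows and columns of H produces a congruent diagonal matrix with entries -4, -2, -4.
So there are 3 negative pivots.
H is negative definite, so the origin is a strict local maximum.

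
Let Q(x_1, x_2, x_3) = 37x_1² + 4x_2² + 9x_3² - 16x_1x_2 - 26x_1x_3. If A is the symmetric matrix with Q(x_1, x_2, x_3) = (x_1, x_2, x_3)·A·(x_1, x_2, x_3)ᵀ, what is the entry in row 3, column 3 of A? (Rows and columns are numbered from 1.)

The coefficient of x_3² in Q is 9, and that is exactly A[3,3].

9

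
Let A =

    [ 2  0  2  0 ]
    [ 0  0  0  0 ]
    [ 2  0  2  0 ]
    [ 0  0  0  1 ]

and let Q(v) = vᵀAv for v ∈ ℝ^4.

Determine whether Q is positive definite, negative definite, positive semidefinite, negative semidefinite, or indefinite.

positive semidefinite

Congruent diagonalization of A (simultaneous row and column reduction) yields pivots 2, 0, 0, 1.
Counting signs: 2 positive, 2 zero.
Hence Q is positive semidefinite.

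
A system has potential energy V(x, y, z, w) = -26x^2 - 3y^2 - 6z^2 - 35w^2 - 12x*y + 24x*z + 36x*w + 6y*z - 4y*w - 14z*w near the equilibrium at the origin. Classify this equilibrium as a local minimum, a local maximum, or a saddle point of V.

The Hessian at the origin is H = [[-52, -12, 24, 36], [-12, -6, 6, -4], [24, 6, -12, -14], [36, -4, -14, -70]].
An LDLᵀ factorisation of H has diagonal entries -52, -42/13, -6/7, 8/3.
So there are 1 positive, 3 negative pivots.
H is indefinite, so the origin is a saddle point.

saddle point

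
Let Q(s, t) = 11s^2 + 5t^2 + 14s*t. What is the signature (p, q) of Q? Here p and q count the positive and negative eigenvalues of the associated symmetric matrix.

(2, 0)

The associated matrix is A = [[11, 7], [7, 5]].
Symmetric row and column elimination reduces A to a congruent diagonal form with pivots 11, 6/11.
So there are 2 positive pivots.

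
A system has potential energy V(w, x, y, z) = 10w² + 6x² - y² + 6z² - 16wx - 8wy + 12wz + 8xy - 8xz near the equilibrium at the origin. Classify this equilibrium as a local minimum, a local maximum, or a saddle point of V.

saddle point

The Hessian at the origin is H = [[20, -16, -8, 12], [-16, 12, 8, -8], [-8, 8, -2, 0], [12, -8, 0, 12]].
An LDLᵀ factorisation of H has diagonal entries 20, -4/5, -2, 40.
Counting signs: 2 positive, 2 negative.
H is indefinite, so the origin is a saddle point.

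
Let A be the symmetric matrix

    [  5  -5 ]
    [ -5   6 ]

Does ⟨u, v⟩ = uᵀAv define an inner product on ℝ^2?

Leading principal minors: Δ_1 = 5, Δ_2 = 5.
All leading principal minors are positive, so by Sylvester's criterion Q is positive definite.
⟨·,·⟩ is an inner product exactly when A is positive definite.

yes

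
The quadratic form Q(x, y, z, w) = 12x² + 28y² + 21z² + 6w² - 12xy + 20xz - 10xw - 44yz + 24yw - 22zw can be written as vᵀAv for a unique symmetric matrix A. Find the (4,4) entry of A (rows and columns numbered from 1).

6

The coefficient of w² in Q is 6, and that is exactly A[4,4].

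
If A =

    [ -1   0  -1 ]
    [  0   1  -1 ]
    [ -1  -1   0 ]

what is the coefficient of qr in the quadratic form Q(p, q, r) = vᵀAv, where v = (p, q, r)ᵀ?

-2

The coefficient of qr is A[2,3] + A[3,2] = 2·(-1) = -2.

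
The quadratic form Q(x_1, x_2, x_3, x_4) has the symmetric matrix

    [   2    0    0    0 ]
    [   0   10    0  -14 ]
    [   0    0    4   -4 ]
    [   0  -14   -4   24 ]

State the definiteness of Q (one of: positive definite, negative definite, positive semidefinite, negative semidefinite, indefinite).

positive definite

Leading principal minors: Δ_1 = 2, Δ_2 = 20, Δ_3 = 80, Δ_4 = 32.
All leading principal minors are positive, so by Sylvester's criterion Q is positive definite.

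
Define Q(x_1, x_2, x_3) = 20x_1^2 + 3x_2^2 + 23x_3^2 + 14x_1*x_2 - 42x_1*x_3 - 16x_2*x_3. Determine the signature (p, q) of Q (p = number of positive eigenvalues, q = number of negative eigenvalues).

The symmetric matrix is A = [[20, 7, -21], [7, 3, -8], [-21, -8, 23]].
Congruent diagonalization of A (simultaneous row and column reduction) yields pivots 20, 11/20, 2/11.
That gives 3 positive pivots.

(3, 0)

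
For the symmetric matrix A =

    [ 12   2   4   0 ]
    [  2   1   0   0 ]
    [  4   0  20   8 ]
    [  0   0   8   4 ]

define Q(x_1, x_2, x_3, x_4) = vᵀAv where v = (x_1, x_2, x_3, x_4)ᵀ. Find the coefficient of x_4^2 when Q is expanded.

4

The coefficient of x_4^2 is the diagonal entry A[4,4] = 4.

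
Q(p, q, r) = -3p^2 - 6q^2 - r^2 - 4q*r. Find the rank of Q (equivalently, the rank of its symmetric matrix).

3

The symmetric matrix is A = [[-3, 0, 0], [0, -6, -2], [0, -2, -1]].
An LDLᵀ factorisation of A has diagonal entries -3, -6, -1/3.
So there are 3 negative pivots.
The rank is the number of nonzero pivots: 3.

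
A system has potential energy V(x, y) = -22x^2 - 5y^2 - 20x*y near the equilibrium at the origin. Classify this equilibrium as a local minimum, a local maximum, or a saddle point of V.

local maximum

The Hessian at the origin is H = [[-44, -20], [-20, -10]].
det H = -44·-10 − (-20)² = 40 > 0 and H[1,1] = -44 < 0, so H is negative definite.
Therefore the origin is a local maximum.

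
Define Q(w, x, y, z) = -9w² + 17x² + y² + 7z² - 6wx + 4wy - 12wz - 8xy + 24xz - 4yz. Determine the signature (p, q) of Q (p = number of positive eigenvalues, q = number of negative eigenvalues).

The symmetric matrix is A = [[-9, -3, 2, -6], [-3, 17, -4, 12], [2, -4, 1, -2], [-6, 12, -2, 7]].
Congruent diagonalization of A (simultaneous row and column reduction) yields pivots -9, 18, 19/81, -5/19.
That gives 2 positive, 2 negative pivots.

(2, 2)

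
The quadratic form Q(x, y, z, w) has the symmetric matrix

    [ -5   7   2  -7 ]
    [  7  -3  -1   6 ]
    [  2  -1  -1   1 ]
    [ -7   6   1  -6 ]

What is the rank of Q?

An LDLᵀ factorisation of A has diagonal entries -5, 34/5, -23/34, 60/23.
Counting signs: 2 positive, 2 negative.
The rank is the number of nonzero pivots: 4.

4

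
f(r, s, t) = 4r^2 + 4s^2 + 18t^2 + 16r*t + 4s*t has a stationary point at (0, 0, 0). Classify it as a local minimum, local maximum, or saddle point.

The Hessian at the origin is H = [[8, 0, 16], [0, 8, 4], [16, 4, 36]].
Row-reducing H symmetrically gives the diagonal entries 8, 8, 2.
That gives 3 positive pivots.
H is positive definite, so the origin is a strict local minimum.

local minimum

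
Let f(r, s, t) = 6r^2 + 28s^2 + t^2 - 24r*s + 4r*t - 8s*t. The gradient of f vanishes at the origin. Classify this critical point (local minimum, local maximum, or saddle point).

local minimum

The Hessian at the origin is H = [[12, -24, 4], [-24, 56, -8], [4, -8, 2]].
An LDLᵀ factorisation of H has diagonal entries 12, 8, 2/3.
That gives 3 positive pivots.
H is positive definite, so the origin is a strict local minimum.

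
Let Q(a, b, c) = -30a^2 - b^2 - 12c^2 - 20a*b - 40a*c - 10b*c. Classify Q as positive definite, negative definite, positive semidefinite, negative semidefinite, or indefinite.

The symmetric matrix is A = [[-30, -10, -20], [-10, -1, -5], [-20, -5, -12]].
An LDLᵀ factorisation of A has diagonal entries -30, 7/3, 1/7.
So there are 2 positive, 1 negative pivots.
Hence Q is indefinite.

indefinite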